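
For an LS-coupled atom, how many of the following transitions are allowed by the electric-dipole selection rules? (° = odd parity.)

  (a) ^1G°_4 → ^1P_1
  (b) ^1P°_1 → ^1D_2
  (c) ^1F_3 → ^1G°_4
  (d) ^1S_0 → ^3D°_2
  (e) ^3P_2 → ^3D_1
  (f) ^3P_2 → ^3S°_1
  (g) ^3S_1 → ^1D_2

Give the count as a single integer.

3

(a) forbidden (ΔL, ΔJ fail)
(b) allowed
(c) allowed
(d) forbidden (ΔS, ΔL, ΔJ fail)
(e) forbidden (parity fails)
(f) allowed
(g) forbidden (parity, ΔS, ΔL fail)
Total allowed: 3 of 7.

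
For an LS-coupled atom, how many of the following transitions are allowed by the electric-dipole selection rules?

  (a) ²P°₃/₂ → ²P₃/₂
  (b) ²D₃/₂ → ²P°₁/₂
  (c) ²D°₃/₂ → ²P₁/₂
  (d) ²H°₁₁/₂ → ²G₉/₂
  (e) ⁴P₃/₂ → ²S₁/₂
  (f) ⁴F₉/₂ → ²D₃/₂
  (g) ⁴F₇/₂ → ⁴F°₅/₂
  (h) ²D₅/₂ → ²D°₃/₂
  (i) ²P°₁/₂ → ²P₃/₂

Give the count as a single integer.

7

(a) allowed
(b) allowed
(c) allowed
(d) allowed
(e) forbidden (parity, ΔS fail)
(f) forbidden (parity, ΔS, ΔJ fail)
(g) allowed
(h) allowed
(i) allowed
Total allowed: 7 of 9.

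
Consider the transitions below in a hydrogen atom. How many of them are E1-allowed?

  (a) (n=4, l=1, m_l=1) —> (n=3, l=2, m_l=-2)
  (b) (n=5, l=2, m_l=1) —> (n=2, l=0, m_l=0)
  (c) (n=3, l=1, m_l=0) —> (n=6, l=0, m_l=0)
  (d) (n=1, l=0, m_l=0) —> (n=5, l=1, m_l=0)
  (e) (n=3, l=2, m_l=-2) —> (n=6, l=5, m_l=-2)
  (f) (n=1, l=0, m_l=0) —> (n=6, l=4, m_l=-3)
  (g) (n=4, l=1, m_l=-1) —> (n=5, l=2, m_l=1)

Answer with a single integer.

(a) forbidden — Δm_l = -3 (E1 requires Δm_l = 0, ±1)
(b) forbidden — Δl = -2 (E1 requires Δl = ±1)
(c) allowed
(d) allowed
(e) forbidden — Δl = +3 (E1 requires Δl = ±1)
(f) forbidden — Δl = +4 (E1 requires Δl = ±1); Δm_l = -3 (E1 requires Δm_l = 0, ±1)
(g) forbidden — Δm_l = +2 (E1 requires Δm_l = 0, ±1)
Total allowed: 2 of 7.

2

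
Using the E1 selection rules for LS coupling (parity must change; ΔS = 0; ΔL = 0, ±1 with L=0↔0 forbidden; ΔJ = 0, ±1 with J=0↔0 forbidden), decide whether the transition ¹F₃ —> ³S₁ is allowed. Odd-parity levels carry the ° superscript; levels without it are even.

forbidden

Reading off the term symbols: S 0→1, L 3→0, J 3→1, parity even→even.
Parity must change: even → even — fails.
ΔS = 0: S: 0 → 1 — fails.
ΔL = 0, ±1 (not L=0↔0): L: 3 → 0, ΔL = -3 — fails.
ΔJ = 0, ±1 (not J=0↔0): J: 3 → 1, ΔJ = -2 — fails.
Rule(s) violated: parity, ΔS, ΔL, ΔJ.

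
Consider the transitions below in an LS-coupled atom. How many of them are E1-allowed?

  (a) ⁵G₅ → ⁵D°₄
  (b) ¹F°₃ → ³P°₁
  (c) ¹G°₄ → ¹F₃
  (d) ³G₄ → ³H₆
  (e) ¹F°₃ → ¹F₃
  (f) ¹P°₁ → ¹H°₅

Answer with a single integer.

2

(a) forbidden (ΔL fails)
(b) forbidden (parity, ΔS, ΔL, ΔJ fail)
(c) allowed
(d) forbidden (parity, ΔJ fail)
(e) allowed
(f) forbidden (parity, ΔL, ΔJ fail)
Total allowed: 2 of 6.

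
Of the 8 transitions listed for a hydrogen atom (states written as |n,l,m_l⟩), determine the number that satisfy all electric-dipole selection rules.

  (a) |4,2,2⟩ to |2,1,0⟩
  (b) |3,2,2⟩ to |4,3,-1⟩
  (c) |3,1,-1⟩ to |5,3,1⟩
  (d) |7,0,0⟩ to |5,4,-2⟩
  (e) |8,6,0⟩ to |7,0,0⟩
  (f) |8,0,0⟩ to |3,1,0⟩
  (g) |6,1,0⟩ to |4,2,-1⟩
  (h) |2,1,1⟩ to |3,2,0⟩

(a) forbidden — Δm_l = -2 (E1 requires Δm_l = 0, ±1)
(b) forbidden — Δm_l = -3 (E1 requires Δm_l = 0, ±1)
(c) forbidden — Δl = +2 (E1 requires Δl = ±1); Δm_l = +2 (E1 requires Δm_l = 0, ±1)
(d) forbidden — Δl = +4 (E1 requires Δl = ±1); Δm_l = -2 (E1 requires Δm_l = 0, ±1)
(e) forbidden — Δl = -6 (E1 requires Δl = ±1)
(f) allowed
(g) allowed
(h) allowed
Total allowed: 3 of 8.

3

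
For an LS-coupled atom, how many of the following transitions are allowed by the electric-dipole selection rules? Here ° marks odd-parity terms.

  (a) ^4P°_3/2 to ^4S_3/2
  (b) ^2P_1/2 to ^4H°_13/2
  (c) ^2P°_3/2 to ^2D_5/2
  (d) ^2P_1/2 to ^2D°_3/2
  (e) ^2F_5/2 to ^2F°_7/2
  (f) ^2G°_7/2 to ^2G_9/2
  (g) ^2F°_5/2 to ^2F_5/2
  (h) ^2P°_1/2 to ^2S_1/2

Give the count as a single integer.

7

(a) allowed
(b) forbidden (ΔS, ΔL, ΔJ fail)
(c) allowed
(d) allowed
(e) allowed
(f) allowed
(g) allowed
(h) allowed
Total allowed: 7 of 8.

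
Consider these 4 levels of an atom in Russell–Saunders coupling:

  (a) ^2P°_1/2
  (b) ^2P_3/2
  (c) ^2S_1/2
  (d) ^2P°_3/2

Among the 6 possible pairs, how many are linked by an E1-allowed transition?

4

(a)–(b): allowed.
(a)–(c): allowed.
(a)–(d): forbidden (parity).
(b)–(c): forbidden (parity).
(b)–(d): allowed.
(c)–(d): allowed.
Allowed pairs: 4 of 6.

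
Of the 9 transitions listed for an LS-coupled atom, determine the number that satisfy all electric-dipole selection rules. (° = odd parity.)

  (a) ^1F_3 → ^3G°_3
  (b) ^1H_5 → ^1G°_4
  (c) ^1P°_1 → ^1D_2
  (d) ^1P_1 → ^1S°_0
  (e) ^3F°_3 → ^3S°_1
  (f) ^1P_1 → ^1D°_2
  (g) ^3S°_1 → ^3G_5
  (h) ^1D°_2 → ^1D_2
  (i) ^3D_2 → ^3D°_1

6

(a) forbidden (ΔS fails)
(b) allowed
(c) allowed
(d) allowed
(e) forbidden (parity, ΔL, ΔJ fail)
(f) allowed
(g) forbidden (ΔL, ΔJ fail)
(h) allowed
(i) allowed
Total allowed: 6 of 9.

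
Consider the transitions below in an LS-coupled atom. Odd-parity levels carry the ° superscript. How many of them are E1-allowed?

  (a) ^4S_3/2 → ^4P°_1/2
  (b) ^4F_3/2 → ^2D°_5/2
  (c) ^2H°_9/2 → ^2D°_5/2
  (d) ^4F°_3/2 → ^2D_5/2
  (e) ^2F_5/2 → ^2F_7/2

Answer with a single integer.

1

(a) allowed
(b) forbidden (ΔS fails)
(c) forbidden (parity, ΔL, ΔJ fail)
(d) forbidden (ΔS fails)
(e) forbidden (parity fails)
Total allowed: 1 of 5.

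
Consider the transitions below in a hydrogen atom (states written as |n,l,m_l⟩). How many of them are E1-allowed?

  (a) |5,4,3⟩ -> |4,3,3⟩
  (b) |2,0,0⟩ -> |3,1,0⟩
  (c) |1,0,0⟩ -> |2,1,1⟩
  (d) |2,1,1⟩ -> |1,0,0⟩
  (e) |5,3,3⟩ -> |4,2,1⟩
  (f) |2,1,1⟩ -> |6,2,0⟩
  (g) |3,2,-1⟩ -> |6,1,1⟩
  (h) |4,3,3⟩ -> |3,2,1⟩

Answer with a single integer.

(a) allowed
(b) allowed
(c) allowed
(d) allowed
(e) forbidden — Δm_l = -2 (E1 requires Δm_l = 0, ±1)
(f) allowed
(g) forbidden — Δm_l = +2 (E1 requires Δm_l = 0, ±1)
(h) forbidden — Δm_l = -2 (E1 requires Δm_l = 0, ±1)
Total allowed: 5 of 8.

5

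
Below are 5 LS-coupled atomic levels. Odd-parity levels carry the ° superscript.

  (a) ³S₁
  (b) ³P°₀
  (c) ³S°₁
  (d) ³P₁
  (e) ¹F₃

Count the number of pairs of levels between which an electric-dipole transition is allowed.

3

(a)–(b): allowed.
(a)–(c): forbidden (ΔL).
(a)–(d): forbidden (parity).
(a)–(e): forbidden (parity, ΔS, ΔL, ΔJ).
(b)–(c): forbidden (parity).
(b)–(d): allowed.
(b)–(e): forbidden (ΔS, ΔL, ΔJ).
(c)–(d): allowed.
(c)–(e): forbidden (ΔS, ΔL, ΔJ).
(d)–(e): forbidden (parity, ΔS, ΔL, ΔJ).
Allowed pairs: 3 of 10.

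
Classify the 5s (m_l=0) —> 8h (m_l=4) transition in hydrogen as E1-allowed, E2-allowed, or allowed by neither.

neither

Δl = 5 − 0 = +5; l_i + l_f = 5.
Δm_l = +4.
E1 (Δl = ±1, |Δm_l| ≤ 1): not satisfied.
E2 (Δl = 0,±2, l_i+l_f ≥ 2, |Δm_l| ≤ 2): not satisfied.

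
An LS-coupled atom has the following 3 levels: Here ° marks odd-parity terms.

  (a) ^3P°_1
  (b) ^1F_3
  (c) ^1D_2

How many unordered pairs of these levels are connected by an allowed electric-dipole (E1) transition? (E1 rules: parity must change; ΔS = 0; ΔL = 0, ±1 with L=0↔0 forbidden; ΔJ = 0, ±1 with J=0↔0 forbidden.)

0

(a)–(b): forbidden (ΔS, ΔL, ΔJ).
(a)–(c): forbidden (ΔS).
(b)–(c): forbidden (parity).
Allowed pairs: 0 of 3.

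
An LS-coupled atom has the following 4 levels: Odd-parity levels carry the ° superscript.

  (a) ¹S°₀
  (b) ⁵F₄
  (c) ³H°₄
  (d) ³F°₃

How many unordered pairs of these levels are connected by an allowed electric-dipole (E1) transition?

(a)–(b): forbidden (ΔS, ΔL, ΔJ).
(a)–(c): forbidden (parity, ΔS, ΔL, ΔJ).
(a)–(d): forbidden (parity, ΔS, ΔL, ΔJ).
(b)–(c): forbidden (ΔS, ΔL).
(b)–(d): forbidden (ΔS).
(c)–(d): forbidden (parity, ΔL).
Allowed pairs: 0 of 6.

0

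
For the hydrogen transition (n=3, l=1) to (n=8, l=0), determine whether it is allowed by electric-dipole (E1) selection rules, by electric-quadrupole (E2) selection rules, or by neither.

Δl = 0 − 1 = -1; l_i + l_f = 1.
E1 (Δl = ±1): satisfied.
E2 (Δl = 0,±2, l_i+l_f ≥ 2): not satisfied.

E1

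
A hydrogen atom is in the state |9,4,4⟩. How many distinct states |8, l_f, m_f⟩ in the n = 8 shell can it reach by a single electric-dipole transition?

4

E1 requires Δl = ±1, so l_f ∈ {3, 5}; with 0 ≤ l_f ≤ n_f−1 = 7, the allowed l_f values are {3, 5}.
For l_f = 3: m_f ∈ {m_i−1, m_i, m_i+1} ∩ [−3, 3] = {3} → 1 state.
For l_f = 5: m_f ∈ {m_i−1, m_i, m_i+1} ∩ [−5, 5] = {3, 4, 5} → 3 states.
Total: 4.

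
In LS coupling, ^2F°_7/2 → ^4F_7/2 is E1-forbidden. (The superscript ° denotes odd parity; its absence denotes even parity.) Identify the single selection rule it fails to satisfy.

Reading off the term symbols: S 1/2→3/2, L 3→3, J 7/2→7/2, parity odd→even.
ΔJ = 0, ±1 (not J=0↔0): J: 7/2 → 7/2, ΔJ = +0 — ✓.
Parity must change: odd → even — ✓.
ΔL = 0, ±1 (not L=0↔0): L: 3 → 3, ΔL = +0 — ✓.
ΔS = 0: S: 1/2 → 3/2 — ✗.

the ΔS = 0 rule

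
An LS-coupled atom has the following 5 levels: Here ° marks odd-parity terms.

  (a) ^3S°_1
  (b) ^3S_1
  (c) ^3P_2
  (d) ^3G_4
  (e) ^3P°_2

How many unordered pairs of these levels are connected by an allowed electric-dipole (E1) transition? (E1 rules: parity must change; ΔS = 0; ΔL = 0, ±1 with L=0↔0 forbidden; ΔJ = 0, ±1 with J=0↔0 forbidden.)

3

(a)–(b): forbidden (ΔL).
(a)–(c): allowed.
(a)–(d): forbidden (ΔL, ΔJ).
(a)–(e): forbidden (parity).
(b)–(c): forbidden (parity).
(b)–(d): forbidden (parity, ΔL, ΔJ).
(b)–(e): allowed.
(c)–(d): forbidden (parity, ΔL, ΔJ).
(c)–(e): allowed.
(d)–(e): forbidden (ΔL, ΔJ).
Allowed pairs: 3 of 10.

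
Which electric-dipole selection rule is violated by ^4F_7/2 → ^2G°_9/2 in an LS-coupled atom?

the ΔS = 0 rule

Parity must change: even → odd — passes.
ΔS = 0: S: 3/2 → 1/2 — fails.
ΔL = 0, ±1 (not L=0↔0): L: 3 → 4, ΔL = +1 — passes.
ΔJ = 0, ±1 (not J=0↔0): J: 7/2 → 9/2, ΔJ = +1 — passes.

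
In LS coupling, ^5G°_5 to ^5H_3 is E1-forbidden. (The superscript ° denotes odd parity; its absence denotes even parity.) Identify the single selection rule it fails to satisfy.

Reading off the term symbols: S 2→2, L 4→5, J 5→3, parity odd→even.
Parity must change: odd → even — ✓.
ΔS = 0: S: 2 → 2 — ✓.
ΔL = 0, ±1 (not L=0↔0): L: 4 → 5, ΔL = +1 — ✓.
ΔJ = 0, ±1 (not J=0↔0): J: 5 → 3, ΔJ = -2 — ✗.

the ΔJ = 0, ±1 rule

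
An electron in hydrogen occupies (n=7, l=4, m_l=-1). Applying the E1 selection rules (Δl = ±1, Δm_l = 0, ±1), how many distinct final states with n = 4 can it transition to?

E1 requires Δl = ±1, so l_f ∈ {3, 5}; with 0 ≤ l_f ≤ n_f−1 = 3, the allowed l_f values are {3}.
For l_f = 3: m_f ∈ {m_i−1, m_i, m_i+1} ∩ [−3, 3] = {-2, -1, 0} → 3 states.
Total: 3.

3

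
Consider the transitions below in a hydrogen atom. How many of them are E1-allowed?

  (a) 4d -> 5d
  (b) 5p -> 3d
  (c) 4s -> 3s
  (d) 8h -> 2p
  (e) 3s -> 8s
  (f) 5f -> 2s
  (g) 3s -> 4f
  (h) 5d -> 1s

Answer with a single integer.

(a) forbidden — Δl = +0 (E1 requires Δl = ±1)
(b) allowed
(c) forbidden — Δl = +0 (E1 requires Δl = ±1)
(d) forbidden — Δl = -4 (E1 requires Δl = ±1)
(e) forbidden — Δl = +0 (E1 requires Δl = ±1)
(f) forbidden — Δl = -3 (E1 requires Δl = ±1)
(g) forbidden — Δl = +3 (E1 requires Δl = ±1)
(h) forbidden — Δl = -2 (E1 requires Δl = ±1)
Total allowed: 1 of 8.

1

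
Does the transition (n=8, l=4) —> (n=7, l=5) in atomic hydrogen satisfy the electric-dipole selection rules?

allowed

Initial l = 4, final l = 5, so Δl = +1. E1 requires Δl = ±1: satisfied.
All E1 selection rules are satisfied.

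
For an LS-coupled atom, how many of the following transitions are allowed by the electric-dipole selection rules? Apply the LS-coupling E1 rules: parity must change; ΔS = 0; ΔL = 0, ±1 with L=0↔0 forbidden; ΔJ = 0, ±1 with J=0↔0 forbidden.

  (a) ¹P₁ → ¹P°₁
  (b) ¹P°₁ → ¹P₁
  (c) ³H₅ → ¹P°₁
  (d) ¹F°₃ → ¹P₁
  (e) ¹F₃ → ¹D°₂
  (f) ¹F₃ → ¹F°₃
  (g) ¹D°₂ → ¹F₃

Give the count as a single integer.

5

(a) allowed
(b) allowed
(c) forbidden (ΔS, ΔL, ΔJ fail)
(d) forbidden (ΔL, ΔJ fail)
(e) allowed
(f) allowed
(g) allowed
Total allowed: 5 of 7.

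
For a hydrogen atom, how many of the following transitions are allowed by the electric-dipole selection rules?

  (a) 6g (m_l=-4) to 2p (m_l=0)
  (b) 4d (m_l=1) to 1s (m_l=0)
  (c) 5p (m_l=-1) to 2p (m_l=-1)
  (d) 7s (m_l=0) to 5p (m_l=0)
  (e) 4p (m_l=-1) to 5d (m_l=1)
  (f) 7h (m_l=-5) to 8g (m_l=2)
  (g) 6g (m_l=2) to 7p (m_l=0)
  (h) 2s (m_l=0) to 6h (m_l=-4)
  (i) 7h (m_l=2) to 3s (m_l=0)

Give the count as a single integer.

1

(a) forbidden — Δl = -3 (E1 requires Δl = ±1); Δm_l = +4 (E1 requires Δm_l = 0, ±1)
(b) forbidden — Δl = -2 (E1 requires Δl = ±1)
(c) forbidden — Δl = +0 (E1 requires Δl = ±1)
(d) allowed
(e) forbidden — Δm_l = +2 (E1 requires Δm_l = 0, ±1)
(f) forbidden — Δm_l = +7 (E1 requires Δm_l = 0, ±1)
(g) forbidden — Δl = -3 (E1 requires Δl = ±1); Δm_l = -2 (E1 requires Δm_l = 0, ±1)
(h) forbidden — Δl = +5 (E1 requires Δl = ±1); Δm_l = -4 (E1 requires Δm_l = 0, ±1)
(i) forbidden — Δl = -5 (E1 requires Δl = ±1); Δm_l = -2 (E1 requires Δm_l = 0, ±1)
Total allowed: 1 of 9.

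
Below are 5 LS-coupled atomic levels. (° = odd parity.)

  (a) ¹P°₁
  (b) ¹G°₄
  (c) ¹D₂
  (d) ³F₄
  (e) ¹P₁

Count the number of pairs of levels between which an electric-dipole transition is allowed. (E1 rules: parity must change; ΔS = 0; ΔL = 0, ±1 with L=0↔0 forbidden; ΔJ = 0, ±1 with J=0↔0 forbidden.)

2

(a)–(b): forbidden (parity, ΔL, ΔJ).
(a)–(c): allowed.
(a)–(d): forbidden (ΔS, ΔL, ΔJ).
(a)–(e): allowed.
(b)–(c): forbidden (ΔL, ΔJ).
(b)–(d): forbidden (ΔS).
(b)–(e): forbidden (ΔL, ΔJ).
(c)–(d): forbidden (parity, ΔS, ΔJ).
(c)–(e): forbidden (parity).
(d)–(e): forbidden (parity, ΔS, ΔL, ΔJ).
Allowed pairs: 2 of 10.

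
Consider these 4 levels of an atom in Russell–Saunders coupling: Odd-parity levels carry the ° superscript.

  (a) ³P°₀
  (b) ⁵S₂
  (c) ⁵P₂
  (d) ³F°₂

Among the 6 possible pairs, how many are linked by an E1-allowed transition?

0

(a)–(b): forbidden (ΔS, ΔJ).
(a)–(c): forbidden (ΔS, ΔJ).
(a)–(d): forbidden (parity, ΔL, ΔJ).
(b)–(c): forbidden (parity).
(b)–(d): forbidden (ΔS, ΔL).
(c)–(d): forbidden (ΔS, ΔL).
Allowed pairs: 0 of 6.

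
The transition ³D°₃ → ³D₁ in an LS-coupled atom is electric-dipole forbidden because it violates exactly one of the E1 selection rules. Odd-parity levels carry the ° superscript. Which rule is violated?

the ΔJ = 0, ±1 rule

Reading off the term symbols: S 1→1, L 2→2, J 3→1, parity odd→even.
Parity must change: odd → even — ok.
ΔS = 0: S: 1 → 1 — ok.
ΔL = 0, ±1 (not L=0↔0): L: 2 → 2, ΔL = +0 — ok.
ΔJ = 0, ±1 (not J=0↔0): J: 3 → 1, ΔJ = -2 — fails.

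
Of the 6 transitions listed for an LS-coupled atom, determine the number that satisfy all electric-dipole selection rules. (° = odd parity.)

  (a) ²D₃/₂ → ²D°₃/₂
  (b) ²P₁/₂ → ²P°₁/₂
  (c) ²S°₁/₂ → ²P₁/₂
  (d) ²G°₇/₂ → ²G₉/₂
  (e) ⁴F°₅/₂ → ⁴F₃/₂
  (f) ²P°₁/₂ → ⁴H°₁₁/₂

(a) allowed
(b) allowed
(c) allowed
(d) allowed
(e) allowed
(f) forbidden (parity, ΔS, ΔL, ΔJ fail)
Total allowed: 5 of 6.

5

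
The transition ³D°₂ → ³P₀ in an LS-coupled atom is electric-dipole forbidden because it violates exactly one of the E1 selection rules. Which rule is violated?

the ΔJ = 0, ±1 rule

ΔS = 0: S: 1 → 1 — passes.
ΔL = 0, ±1 (not L=0↔0): L: 2 → 1, ΔL = -1 — passes.
Parity must change: odd → even — passes.
ΔJ = 0, ±1 (not J=0↔0): J: 2 → 0, ΔJ = -2 — fails.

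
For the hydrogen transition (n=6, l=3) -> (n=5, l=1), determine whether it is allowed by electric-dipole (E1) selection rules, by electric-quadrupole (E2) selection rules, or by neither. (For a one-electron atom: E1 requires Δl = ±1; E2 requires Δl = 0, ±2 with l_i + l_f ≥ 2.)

Δl = 1 − 3 = -2; l_i + l_f = 4.
E1 (Δl = ±1): not satisfied.
E2 (Δl = 0,±2, l_i+l_f ≥ 2): satisfied.

E2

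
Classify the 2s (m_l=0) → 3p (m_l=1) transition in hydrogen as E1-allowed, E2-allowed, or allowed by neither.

E1

Δl = 1 − 0 = +1; l_i + l_f = 1.
Δm_l = +1.
E1 (Δl = ±1, |Δm_l| ≤ 1): satisfied.
E2 (Δl = 0,±2, l_i+l_f ≥ 2, |Δm_l| ≤ 2): not satisfied.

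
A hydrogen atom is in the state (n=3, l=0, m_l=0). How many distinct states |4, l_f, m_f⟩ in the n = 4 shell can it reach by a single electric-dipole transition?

E1 requires Δl = ±1, so l_f ∈ {-1, 1}; with 0 ≤ l_f ≤ n_f−1 = 3, the allowed l_f values are {1}.
For l_f = 1: m_f ∈ {m_i−1, m_i, m_i+1} ∩ [−1, 1] = {-1, 0, 1} → 3 states.
Total: 3.

3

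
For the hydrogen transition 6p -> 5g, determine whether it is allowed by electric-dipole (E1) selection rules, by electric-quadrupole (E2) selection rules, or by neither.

neither

Δl = 4 − 1 = +3; l_i + l_f = 5.
E1 (Δl = ±1): not satisfied.
E2 (Δl = 0,±2, l_i+l_f ≥ 2): not satisfied.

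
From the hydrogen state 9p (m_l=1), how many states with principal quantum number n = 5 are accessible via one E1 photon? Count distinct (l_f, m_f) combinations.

E1 requires Δl = ±1, so l_f ∈ {0, 2}; with 0 ≤ l_f ≤ n_f−1 = 4, the allowed l_f values are {0, 2}.
For l_f = 0: m_f ∈ {m_i−1, m_i, m_i+1} ∩ [−0, 0] = {0} → 1 state.
For l_f = 2: m_f ∈ {m_i−1, m_i, m_i+1} ∩ [−2, 2] = {0, 1, 2} → 3 states.
Total: 4.

4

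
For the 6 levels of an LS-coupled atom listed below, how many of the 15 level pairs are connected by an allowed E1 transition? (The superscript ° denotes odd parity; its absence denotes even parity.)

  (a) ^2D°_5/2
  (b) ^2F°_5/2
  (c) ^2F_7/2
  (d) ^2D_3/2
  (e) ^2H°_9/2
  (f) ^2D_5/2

(a)–(b): forbidden (parity).
(a)–(c): allowed.
(a)–(d): allowed.
(a)–(e): forbidden (parity, ΔL, ΔJ).
(a)–(f): allowed.
(b)–(c): allowed.
(b)–(d): allowed.
(b)–(e): forbidden (parity, ΔL, ΔJ).
(b)–(f): allowed.
(c)–(d): forbidden (parity, ΔJ).
(c)–(e): forbidden (ΔL).
(c)–(f): forbidden (parity).
(d)–(e): forbidden (ΔL, ΔJ).
(d)–(f): forbidden (parity).
(e)–(f): forbidden (ΔL, ΔJ).
Allowed pairs: 6 of 15.

6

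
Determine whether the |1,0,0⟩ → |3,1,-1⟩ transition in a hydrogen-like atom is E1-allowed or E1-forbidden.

allowed

Δl = 1 − 0 = +1; the E1 rule Δl = ±1 is passes.
Δm_l = -1 − (0) = -1. E1 requires Δm_l = 0, ±1: passes.
All E1 selection rules are satisfied.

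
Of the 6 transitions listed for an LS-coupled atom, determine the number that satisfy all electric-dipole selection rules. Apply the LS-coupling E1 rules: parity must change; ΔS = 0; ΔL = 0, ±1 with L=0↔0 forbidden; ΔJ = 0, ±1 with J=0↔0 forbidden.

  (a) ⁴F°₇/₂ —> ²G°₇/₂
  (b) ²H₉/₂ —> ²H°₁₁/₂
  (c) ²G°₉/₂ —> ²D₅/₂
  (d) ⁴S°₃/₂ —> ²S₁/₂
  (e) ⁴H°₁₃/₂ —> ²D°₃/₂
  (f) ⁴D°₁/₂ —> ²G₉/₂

1

(a) forbidden (parity, ΔS fail)
(b) allowed
(c) forbidden (ΔL, ΔJ fail)
(d) forbidden (ΔS, ΔL fail)
(e) forbidden (parity, ΔS, ΔL, ΔJ fail)
(f) forbidden (ΔS, ΔL, ΔJ fail)
Total allowed: 1 of 6.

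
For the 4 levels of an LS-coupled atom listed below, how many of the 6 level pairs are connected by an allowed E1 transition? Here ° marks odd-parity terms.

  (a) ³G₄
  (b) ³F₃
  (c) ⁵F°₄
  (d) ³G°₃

(a)–(b): forbidden (parity).
(a)–(c): forbidden (ΔS).
(a)–(d): allowed.
(b)–(c): forbidden (ΔS).
(b)–(d): allowed.
(c)–(d): forbidden (parity, ΔS).
Allowed pairs: 2 of 6.

2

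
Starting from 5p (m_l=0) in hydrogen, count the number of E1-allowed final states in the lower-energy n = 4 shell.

4

E1 requires Δl = ±1, so l_f ∈ {0, 2}; with 0 ≤ l_f ≤ n_f−1 = 3, the allowed l_f values are {0, 2}.
For l_f = 0: m_f ∈ {m_i−1, m_i, m_i+1} ∩ [−0, 0] = {0} → 1 state.
For l_f = 2: m_f ∈ {m_i−1, m_i, m_i+1} ∩ [−2, 2] = {-1, 0, 1} → 3 states.
Total: 4.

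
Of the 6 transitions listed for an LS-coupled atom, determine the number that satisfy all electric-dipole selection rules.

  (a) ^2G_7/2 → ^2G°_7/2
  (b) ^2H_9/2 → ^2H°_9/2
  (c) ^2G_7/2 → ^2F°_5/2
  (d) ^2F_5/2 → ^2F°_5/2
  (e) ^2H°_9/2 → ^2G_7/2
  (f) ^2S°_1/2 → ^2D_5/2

5

(a) allowed
(b) allowed
(c) allowed
(d) allowed
(e) allowed
(f) forbidden (ΔL, ΔJ fail)
Total allowed: 5 of 6.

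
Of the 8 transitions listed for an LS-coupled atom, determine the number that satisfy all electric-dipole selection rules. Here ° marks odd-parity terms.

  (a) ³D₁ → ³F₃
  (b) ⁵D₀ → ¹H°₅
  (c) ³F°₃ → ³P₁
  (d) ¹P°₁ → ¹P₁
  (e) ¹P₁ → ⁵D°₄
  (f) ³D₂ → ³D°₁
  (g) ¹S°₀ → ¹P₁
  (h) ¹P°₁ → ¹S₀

(a) forbidden (parity, ΔJ fail)
(b) forbidden (ΔS, ΔL, ΔJ fail)
(c) forbidden (ΔL, ΔJ fail)
(d) allowed
(e) forbidden (ΔS, ΔJ fail)
(f) allowed
(g) allowed
(h) allowed
Total allowed: 4 of 8.

4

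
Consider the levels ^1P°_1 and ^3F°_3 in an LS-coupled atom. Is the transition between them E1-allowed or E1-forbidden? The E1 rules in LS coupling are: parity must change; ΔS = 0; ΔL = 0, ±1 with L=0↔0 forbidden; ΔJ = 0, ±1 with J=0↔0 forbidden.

Parity must change: odd → odd — violated.
ΔS = 0: S: 0 → 1 — violated.
ΔL = 0, ±1 (not L=0↔0): L: 1 → 3, ΔL = +2 — violated.
ΔJ = 0, ±1 (not J=0↔0): J: 1 → 3, ΔJ = +2 — violated.
Rule(s) violated: parity, ΔS, ΔL, ΔJ.

forbidden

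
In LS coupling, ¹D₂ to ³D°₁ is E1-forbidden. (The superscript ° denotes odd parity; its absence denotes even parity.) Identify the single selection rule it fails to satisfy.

Initial level: S=0, L=2, J=2, parity even. Final level: S=1, L=2, J=1, parity odd.
Parity must change: even → odd — satisfied.
ΔS = 0: S: 0 → 1 — violated.
ΔL = 0, ±1 (not L=0↔0): L: 2 → 2, ΔL = +0 — satisfied.
ΔJ = 0, ±1 (not J=0↔0): J: 2 → 1, ΔJ = -1 — satisfied.

the ΔS = 0 rule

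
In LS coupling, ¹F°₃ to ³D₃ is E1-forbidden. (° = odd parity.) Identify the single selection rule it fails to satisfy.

the ΔS = 0 rule

Initial level: S=0, L=3, J=3, parity odd. Final level: S=1, L=2, J=3, parity even.
Parity must change: odd → even — ok.
ΔS = 0: S: 0 → 1 — fails.
ΔL = 0, ±1 (not L=0↔0): L: 3 → 2, ΔL = -1 — ok.
ΔJ = 0, ±1 (not J=0↔0): J: 3 → 3, ΔJ = +0 — ok.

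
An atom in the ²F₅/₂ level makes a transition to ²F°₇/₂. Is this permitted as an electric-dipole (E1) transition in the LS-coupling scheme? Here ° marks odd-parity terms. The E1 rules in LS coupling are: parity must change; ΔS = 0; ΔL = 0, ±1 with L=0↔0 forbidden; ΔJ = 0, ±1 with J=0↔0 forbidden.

allowed

Initial level: S=1/2, L=3, J=5/2, parity even. Final level: S=1/2, L=3, J=7/2, parity odd.
Parity must change: even → odd — satisfied.
ΔS = 0: S: 1/2 → 1/2 — satisfied.
ΔL = 0, ±1 (not L=0↔0): L: 3 → 3, ΔL = +0 — satisfied.
ΔJ = 0, ±1 (not J=0↔0): J: 5/2 → 7/2, ΔJ = +1 — satisfied.
All four E1 rules are satisfied.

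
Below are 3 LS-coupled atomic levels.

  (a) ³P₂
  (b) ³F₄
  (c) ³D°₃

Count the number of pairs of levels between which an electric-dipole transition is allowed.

(a)–(b): forbidden (parity, ΔL, ΔJ).
(a)–(c): allowed.
(b)–(c): allowed.
Allowed pairs: 2 of 3.

2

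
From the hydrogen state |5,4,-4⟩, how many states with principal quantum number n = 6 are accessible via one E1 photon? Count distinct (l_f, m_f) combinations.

E1 requires Δl = ±1, so l_f ∈ {3, 5}; with 0 ≤ l_f ≤ n_f−1 = 5, the allowed l_f values are {3, 5}.
For l_f = 3: m_f ∈ {m_i−1, m_i, m_i+1} ∩ [−3, 3] = {-3} → 1 state.
For l_f = 5: m_f ∈ {m_i−1, m_i, m_i+1} ∩ [−5, 5] = {-5, -4, -3} → 3 states.
Total: 4.

4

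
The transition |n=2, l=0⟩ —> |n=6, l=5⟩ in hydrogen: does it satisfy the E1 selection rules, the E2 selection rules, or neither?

Δl = 5 − 0 = +5; l_i + l_f = 5.
E1 (Δl = ±1): not satisfied.
E2 (Δl = 0,±2, l_i+l_f ≥ 2): not satisfied.

neither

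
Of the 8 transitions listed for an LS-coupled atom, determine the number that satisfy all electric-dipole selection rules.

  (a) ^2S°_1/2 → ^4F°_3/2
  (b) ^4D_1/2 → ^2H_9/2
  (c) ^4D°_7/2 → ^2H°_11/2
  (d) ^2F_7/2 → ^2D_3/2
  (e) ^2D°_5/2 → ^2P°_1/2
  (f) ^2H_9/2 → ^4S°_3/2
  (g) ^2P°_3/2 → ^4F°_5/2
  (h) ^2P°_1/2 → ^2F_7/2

0

(a) forbidden (parity, ΔS, ΔL fail)
(b) forbidden (parity, ΔS, ΔL, ΔJ fail)
(c) forbidden (parity, ΔS, ΔL, ΔJ fail)
(d) forbidden (parity, ΔJ fail)
(e) forbidden (parity, ΔJ fail)
(f) forbidden (ΔS, ΔL, ΔJ fail)
(g) forbidden (parity, ΔS, ΔL fail)
(h) forbidden (ΔL, ΔJ fail)
Total allowed: 0 of 8.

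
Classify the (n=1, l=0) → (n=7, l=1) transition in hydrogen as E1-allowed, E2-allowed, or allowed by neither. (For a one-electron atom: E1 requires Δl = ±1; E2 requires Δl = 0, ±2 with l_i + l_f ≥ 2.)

E1

Δl = 1 − 0 = +1; l_i + l_f = 1.
E1 (Δl = ±1): satisfied.
E2 (Δl = 0,±2, l_i+l_f ≥ 2): not satisfied.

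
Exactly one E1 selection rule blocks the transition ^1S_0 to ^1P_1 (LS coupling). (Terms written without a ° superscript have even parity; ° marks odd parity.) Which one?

parity

Initial level: S=0, L=0, J=0, parity even. Final level: S=0, L=1, J=1, parity even.
Parity must change: even → even — fails.
ΔS = 0: S: 0 → 0 — passes.
ΔL = 0, ±1 (not L=0↔0): L: 0 → 1, ΔL = +1 — passes.
ΔJ = 0, ±1 (not J=0↔0): J: 0 → 1, ΔJ = +1 — passes.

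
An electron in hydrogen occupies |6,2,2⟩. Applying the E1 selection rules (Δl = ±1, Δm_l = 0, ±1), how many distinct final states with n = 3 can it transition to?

1

E1 requires Δl = ±1, so l_f ∈ {1, 3}; with 0 ≤ l_f ≤ n_f−1 = 2, the allowed l_f values are {1}.
For l_f = 1: m_f ∈ {m_i−1, m_i, m_i+1} ∩ [−1, 1] = {1} → 1 state.
Total: 1.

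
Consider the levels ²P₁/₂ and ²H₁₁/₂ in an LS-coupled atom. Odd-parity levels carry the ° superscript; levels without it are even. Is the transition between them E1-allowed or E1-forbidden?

forbidden

Initial level: S=1/2, L=1, J=1/2, parity even. Final level: S=1/2, L=5, J=11/2, parity even.
Parity must change: even → even — violated.
ΔS = 0: S: 1/2 → 1/2 — satisfied.
ΔL = 0, ±1 (not L=0↔0): L: 1 → 5, ΔL = +4 — violated.
ΔJ = 0, ±1 (not J=0↔0): J: 1/2 → 11/2, ΔJ = +5 — violated.
Rule(s) violated: parity, ΔL, ΔJ.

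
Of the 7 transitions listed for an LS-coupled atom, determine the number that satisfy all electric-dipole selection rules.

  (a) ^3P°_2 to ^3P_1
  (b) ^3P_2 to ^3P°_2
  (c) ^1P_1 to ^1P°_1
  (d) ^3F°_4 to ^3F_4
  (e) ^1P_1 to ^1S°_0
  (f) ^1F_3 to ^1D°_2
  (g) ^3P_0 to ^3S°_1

(a) allowed
(b) allowed
(c) allowed
(d) allowed
(e) allowed
(f) allowed
(g) allowed
Total allowed: 7 of 7.

7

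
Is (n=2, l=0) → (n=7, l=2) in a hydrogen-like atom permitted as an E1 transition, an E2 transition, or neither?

Δl = 2 − 0 = +2; l_i + l_f = 2.
E1 (Δl = ±1): not satisfied.
E2 (Δl = 0,±2, l_i+l_f ≥ 2): satisfied.

E2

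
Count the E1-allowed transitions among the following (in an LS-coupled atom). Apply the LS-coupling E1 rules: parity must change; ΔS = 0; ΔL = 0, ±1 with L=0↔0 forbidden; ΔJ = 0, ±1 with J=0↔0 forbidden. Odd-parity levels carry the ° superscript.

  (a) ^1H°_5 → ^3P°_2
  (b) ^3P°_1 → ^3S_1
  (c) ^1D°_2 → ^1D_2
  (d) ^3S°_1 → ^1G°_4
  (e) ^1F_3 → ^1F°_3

(a) forbidden (parity, ΔS, ΔL, ΔJ fail)
(b) allowed
(c) allowed
(d) forbidden (parity, ΔS, ΔL, ΔJ fail)
(e) allowed
Total allowed: 3 of 5.

3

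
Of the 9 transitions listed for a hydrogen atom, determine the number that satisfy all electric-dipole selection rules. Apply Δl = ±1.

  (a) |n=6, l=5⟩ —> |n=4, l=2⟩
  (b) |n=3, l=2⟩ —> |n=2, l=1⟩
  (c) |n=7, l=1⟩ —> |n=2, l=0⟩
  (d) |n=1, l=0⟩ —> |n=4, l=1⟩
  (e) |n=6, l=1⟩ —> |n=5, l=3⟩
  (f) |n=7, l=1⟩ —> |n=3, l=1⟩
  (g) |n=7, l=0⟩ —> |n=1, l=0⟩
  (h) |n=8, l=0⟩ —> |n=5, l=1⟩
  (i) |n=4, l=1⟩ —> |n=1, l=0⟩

(a) forbidden — Δl = -3 (E1 requires Δl = ±1)
(b) allowed
(c) allowed
(d) allowed
(e) forbidden — Δl = +2 (E1 requires Δl = ±1)
(f) forbidden — Δl = +0 (E1 requires Δl = ±1)
(g) forbidden — Δl = +0 (E1 requires Δl = ±1)
(h) allowed
(i) allowed
Total allowed: 5 of 9.

5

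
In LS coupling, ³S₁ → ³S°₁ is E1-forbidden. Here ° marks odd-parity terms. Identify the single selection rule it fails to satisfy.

the L=0 ↔ L=0 exclusion

Parity must change: even → odd — satisfied.
ΔS = 0: S: 1 → 1 — satisfied.
ΔL = 0, ±1 (not L=0↔0): L: 0 → 0, ΔL = +0 — violated.
ΔJ = 0, ±1 (not J=0↔0): J: 1 → 1, ΔJ = +0 — satisfied.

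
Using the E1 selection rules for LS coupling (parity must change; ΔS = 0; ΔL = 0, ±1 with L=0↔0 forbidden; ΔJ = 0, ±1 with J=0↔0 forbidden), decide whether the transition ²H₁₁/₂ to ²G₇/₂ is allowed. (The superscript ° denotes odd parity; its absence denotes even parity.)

Initial level: S=1/2, L=5, J=11/2, parity even. Final level: S=1/2, L=4, J=7/2, parity even.
ΔL = 0, ±1 (not L=0↔0): L: 5 → 4, ΔL = -1 — ✓.
ΔS = 0: S: 1/2 → 1/2 — ✓.
Parity must change: even → even — ✗.
ΔJ = 0, ±1 (not J=0↔0): J: 11/2 → 7/2, ΔJ = -2 — ✗.
Rule(s) violated: parity, ΔJ.

forbidden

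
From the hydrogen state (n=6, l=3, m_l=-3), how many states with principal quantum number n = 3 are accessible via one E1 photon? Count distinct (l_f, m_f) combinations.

E1 requires Δl = ±1, so l_f ∈ {2, 4}; with 0 ≤ l_f ≤ n_f−1 = 2, the allowed l_f values are {2}.
For l_f = 2: m_f ∈ {m_i−1, m_i, m_i+1} ∩ [−2, 2] = {-2} → 1 state.
Total: 1.

1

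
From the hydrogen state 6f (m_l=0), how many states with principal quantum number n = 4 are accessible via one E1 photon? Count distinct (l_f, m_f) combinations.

3

E1 requires Δl = ±1, so l_f ∈ {2, 4}; with 0 ≤ l_f ≤ n_f−1 = 3, the allowed l_f values are {2}.
For l_f = 2: m_f ∈ {m_i−1, m_i, m_i+1} ∩ [−2, 2] = {-1, 0, 1} → 3 states.
Total: 3.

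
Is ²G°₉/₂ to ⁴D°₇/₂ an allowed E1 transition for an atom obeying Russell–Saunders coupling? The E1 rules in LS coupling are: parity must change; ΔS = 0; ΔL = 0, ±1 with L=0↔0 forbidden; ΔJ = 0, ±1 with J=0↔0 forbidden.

Initial level: S=1/2, L=4, J=9/2, parity odd. Final level: S=3/2, L=2, J=7/2, parity odd.
Parity must change: odd → odd — ✗.
ΔS = 0: S: 1/2 → 3/2 — ✗.
ΔL = 0, ±1 (not L=0↔0): L: 4 → 2, ΔL = -2 — ✗.
ΔJ = 0, ±1 (not J=0↔0): J: 9/2 → 7/2, ΔJ = -1 — ✓.
Rule(s) violated: parity, ΔS, ΔL.

forbidden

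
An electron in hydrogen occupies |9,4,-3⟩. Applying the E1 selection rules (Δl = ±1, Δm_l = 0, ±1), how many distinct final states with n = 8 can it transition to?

E1 requires Δl = ±1, so l_f ∈ {3, 5}; with 0 ≤ l_f ≤ n_f−1 = 7, the allowed l_f values are {3, 5}.
For l_f = 3: m_f ∈ {m_i−1, m_i, m_i+1} ∩ [−3, 3] = {-3, -2} → 2 states.
For l_f = 5: m_f ∈ {m_i−1, m_i, m_i+1} ∩ [−5, 5] = {-4, -3, -2} → 3 states.
Total: 5.

5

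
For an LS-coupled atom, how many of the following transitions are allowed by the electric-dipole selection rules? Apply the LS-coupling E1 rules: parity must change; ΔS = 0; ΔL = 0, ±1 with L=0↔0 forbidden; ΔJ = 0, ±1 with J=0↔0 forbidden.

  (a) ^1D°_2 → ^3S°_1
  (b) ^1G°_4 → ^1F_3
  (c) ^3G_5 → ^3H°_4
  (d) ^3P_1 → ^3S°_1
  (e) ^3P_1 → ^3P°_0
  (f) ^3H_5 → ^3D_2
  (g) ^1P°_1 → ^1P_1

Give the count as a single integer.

(a) forbidden (parity, ΔS, ΔL fail)
(b) allowed
(c) allowed
(d) allowed
(e) allowed
(f) forbidden (parity, ΔL, ΔJ fail)
(g) allowed
Total allowed: 5 of 7.

5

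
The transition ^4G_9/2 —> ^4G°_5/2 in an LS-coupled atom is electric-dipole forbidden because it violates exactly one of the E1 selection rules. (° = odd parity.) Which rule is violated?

Initial level: S=3/2, L=4, J=9/2, parity even. Final level: S=3/2, L=4, J=5/2, parity odd.
Parity must change: even → odd — satisfied.
ΔS = 0: S: 3/2 → 3/2 — satisfied.
ΔL = 0, ±1 (not L=0↔0): L: 4 → 4, ΔL = +0 — satisfied.
ΔJ = 0, ±1 (not J=0↔0): J: 9/2 → 5/2, ΔJ = -2 — violated.

the ΔJ = 0, ±1 rule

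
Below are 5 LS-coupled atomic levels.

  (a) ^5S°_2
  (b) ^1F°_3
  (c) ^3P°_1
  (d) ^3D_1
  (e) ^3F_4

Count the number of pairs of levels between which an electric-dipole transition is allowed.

1

(a)–(b): forbidden (parity, ΔS, ΔL).
(a)–(c): forbidden (parity, ΔS).
(a)–(d): forbidden (ΔS, ΔL).
(a)–(e): forbidden (ΔS, ΔL, ΔJ).
(b)–(c): forbidden (parity, ΔS, ΔL, ΔJ).
(b)–(d): forbidden (ΔS, ΔJ).
(b)–(e): forbidden (ΔS).
(c)–(d): allowed.
(c)–(e): forbidden (ΔL, ΔJ).
(d)–(e): forbidden (parity, ΔJ).
Allowed pairs: 1 of 10.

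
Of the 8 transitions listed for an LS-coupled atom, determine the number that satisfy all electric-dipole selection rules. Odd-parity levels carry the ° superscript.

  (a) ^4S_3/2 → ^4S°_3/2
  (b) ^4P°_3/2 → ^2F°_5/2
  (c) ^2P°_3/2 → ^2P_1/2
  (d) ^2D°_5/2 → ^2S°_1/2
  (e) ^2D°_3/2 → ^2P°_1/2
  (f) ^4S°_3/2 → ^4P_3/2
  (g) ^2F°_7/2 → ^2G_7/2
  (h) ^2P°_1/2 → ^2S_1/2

4

(a) forbidden (ΔL fails)
(b) forbidden (parity, ΔS, ΔL fail)
(c) allowed
(d) forbidden (parity, ΔL, ΔJ fail)
(e) forbidden (parity fails)
(f) allowed
(g) allowed
(h) allowed
Total allowed: 4 of 8.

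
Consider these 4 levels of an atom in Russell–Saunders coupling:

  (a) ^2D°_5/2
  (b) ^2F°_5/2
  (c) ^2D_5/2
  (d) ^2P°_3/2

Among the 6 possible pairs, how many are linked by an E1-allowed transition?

(a)–(b): forbidden (parity).
(a)–(c): allowed.
(a)–(d): forbidden (parity).
(b)–(c): allowed.
(b)–(d): forbidden (parity, ΔL).
(c)–(d): allowed.
Allowed pairs: 3 of 6.

3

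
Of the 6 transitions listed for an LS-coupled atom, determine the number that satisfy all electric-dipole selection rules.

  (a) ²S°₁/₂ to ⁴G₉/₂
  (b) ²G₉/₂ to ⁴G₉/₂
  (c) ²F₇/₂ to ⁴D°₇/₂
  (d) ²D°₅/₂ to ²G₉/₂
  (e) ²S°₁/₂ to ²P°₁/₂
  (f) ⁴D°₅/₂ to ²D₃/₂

0

(a) forbidden (ΔS, ΔL, ΔJ fail)
(b) forbidden (parity, ΔS fail)
(c) forbidden (ΔS fails)
(d) forbidden (ΔL, ΔJ fail)
(e) forbidden (parity fails)
(f) forbidden (ΔS fails)
Total allowed: 0 of 6.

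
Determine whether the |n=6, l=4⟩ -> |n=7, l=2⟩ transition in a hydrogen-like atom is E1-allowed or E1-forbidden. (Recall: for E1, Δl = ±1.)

l: 4 → 2 (Δl = -2). Δl = ±1 fails.
The transition is electric-dipole forbidden.

forbidden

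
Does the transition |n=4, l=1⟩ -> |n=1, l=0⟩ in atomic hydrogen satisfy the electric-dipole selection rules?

Δl = 0 − 1 = -1; the E1 rule Δl = ±1 is ✓.
All E1 selection rules are satisfied.

allowed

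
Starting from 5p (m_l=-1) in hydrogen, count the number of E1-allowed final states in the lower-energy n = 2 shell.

1

E1 requires Δl = ±1, so l_f ∈ {0, 2}; with 0 ≤ l_f ≤ n_f−1 = 1, the allowed l_f values are {0}.
For l_f = 0: m_f ∈ {m_i−1, m_i, m_i+1} ∩ [−0, 0] = {0} → 1 state.
Total: 1.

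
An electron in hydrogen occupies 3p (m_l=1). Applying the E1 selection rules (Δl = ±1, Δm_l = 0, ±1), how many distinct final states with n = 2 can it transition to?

1

E1 requires Δl = ±1, so l_f ∈ {0, 2}; with 0 ≤ l_f ≤ n_f−1 = 1, the allowed l_f values are {0}.
For l_f = 0: m_f ∈ {m_i−1, m_i, m_i+1} ∩ [−0, 0] = {0} → 1 state.
Total: 1.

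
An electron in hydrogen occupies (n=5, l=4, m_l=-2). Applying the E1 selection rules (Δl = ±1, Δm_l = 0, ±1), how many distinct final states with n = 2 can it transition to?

E1 requires l_f ∈ {3, 5}, but neither lies in [0, 1], so no final state is reachable.
Total: 0.

0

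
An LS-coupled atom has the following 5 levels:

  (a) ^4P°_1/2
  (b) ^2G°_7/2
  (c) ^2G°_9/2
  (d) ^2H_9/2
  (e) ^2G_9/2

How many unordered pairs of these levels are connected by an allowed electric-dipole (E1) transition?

4

(a)–(b): forbidden (parity, ΔS, ΔL, ΔJ).
(a)–(c): forbidden (parity, ΔS, ΔL, ΔJ).
(a)–(d): forbidden (ΔS, ΔL, ΔJ).
(a)–(e): forbidden (ΔS, ΔL, ΔJ).
(b)–(c): forbidden (parity).
(b)–(d): allowed.
(b)–(e): allowed.
(c)–(d): allowed.
(c)–(e): allowed.
(d)–(e): forbidden (parity).
Allowed pairs: 4 of 10.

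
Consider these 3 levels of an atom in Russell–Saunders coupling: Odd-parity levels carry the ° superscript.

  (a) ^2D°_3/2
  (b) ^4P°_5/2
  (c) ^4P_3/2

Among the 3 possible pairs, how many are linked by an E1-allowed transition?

(a)–(b): forbidden (parity, ΔS).
(a)–(c): forbidden (ΔS).
(b)–(c): allowed.
Allowed pairs: 1 of 3.

1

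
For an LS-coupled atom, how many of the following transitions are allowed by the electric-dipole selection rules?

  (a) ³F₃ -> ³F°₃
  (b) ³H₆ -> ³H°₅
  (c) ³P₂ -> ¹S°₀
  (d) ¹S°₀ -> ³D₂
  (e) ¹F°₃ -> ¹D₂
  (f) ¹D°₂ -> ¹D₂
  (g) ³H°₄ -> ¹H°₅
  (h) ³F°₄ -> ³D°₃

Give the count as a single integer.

(a) allowed
(b) allowed
(c) forbidden (ΔS, ΔJ fail)
(d) forbidden (ΔS, ΔL, ΔJ fail)
(e) allowed
(f) allowed
(g) forbidden (parity, ΔS fail)
(h) forbidden (parity fails)
Total allowed: 4 of 8.

4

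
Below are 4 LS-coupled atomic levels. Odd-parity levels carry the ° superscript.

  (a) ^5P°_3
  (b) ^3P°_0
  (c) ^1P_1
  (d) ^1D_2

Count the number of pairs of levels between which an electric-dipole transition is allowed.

(a)–(b): forbidden (parity, ΔS, ΔJ).
(a)–(c): forbidden (ΔS, ΔJ).
(a)–(d): forbidden (ΔS).
(b)–(c): forbidden (ΔS).
(b)–(d): forbidden (ΔS, ΔJ).
(c)–(d): forbidden (parity).
Allowed pairs: 0 of 6.

0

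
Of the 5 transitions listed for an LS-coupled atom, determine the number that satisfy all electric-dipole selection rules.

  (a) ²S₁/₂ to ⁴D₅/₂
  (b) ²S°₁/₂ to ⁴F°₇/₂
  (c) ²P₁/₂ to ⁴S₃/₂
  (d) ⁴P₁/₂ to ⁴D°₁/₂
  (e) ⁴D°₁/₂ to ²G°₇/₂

1

(a) forbidden (parity, ΔS, ΔL, ΔJ fail)
(b) forbidden (parity, ΔS, ΔL, ΔJ fail)
(c) forbidden (parity, ΔS fail)
(d) allowed
(e) forbidden (parity, ΔS, ΔL, ΔJ fail)
Total allowed: 1 of 5.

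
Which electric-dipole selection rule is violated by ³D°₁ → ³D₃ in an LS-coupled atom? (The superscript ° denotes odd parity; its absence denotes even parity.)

ΔL = 0, ±1 (not L=0↔0): L: 2 → 2, ΔL = +0 — ✓.
Parity must change: odd → even — ✓.
ΔJ = 0, ±1 (not J=0↔0): J: 1 → 3, ΔJ = +2 — ✗.
ΔS = 0: S: 1 → 1 — ✓.

the ΔJ = 0, ±1 rule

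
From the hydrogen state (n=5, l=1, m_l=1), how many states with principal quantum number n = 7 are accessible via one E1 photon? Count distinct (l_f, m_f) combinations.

4

E1 requires Δl = ±1, so l_f ∈ {0, 2}; with 0 ≤ l_f ≤ n_f−1 = 6, the allowed l_f values are {0, 2}.
For l_f = 0: m_f ∈ {m_i−1, m_i, m_i+1} ∩ [−0, 0] = {0} → 1 state.
For l_f = 2: m_f ∈ {m_i−1, m_i, m_i+1} ∩ [−2, 2] = {0, 1, 2} → 3 states.
Total: 4.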